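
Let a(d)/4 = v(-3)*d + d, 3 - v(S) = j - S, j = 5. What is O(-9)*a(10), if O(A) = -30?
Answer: 4800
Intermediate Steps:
v(S) = -2 + S (v(S) = 3 - (5 - S) = 3 + (-5 + S) = -2 + S)
a(d) = -16*d (a(d) = 4*((-2 - 3)*d + d) = 4*(-5*d + d) = 4*(-4*d) = -16*d)
O(-9)*a(10) = -(-480)*10 = -30*(-160) = 4800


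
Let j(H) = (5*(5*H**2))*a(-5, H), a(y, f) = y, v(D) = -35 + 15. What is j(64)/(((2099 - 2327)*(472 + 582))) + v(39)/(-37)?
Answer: 2968780/1111443 ≈ 2.6711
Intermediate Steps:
v(D) = -20
j(H) = -125*H**2 (j(H) = (5*(5*H**2))*(-5) = (25*H**2)*(-5) = -125*H**2)
j(64)/(((2099 - 2327)*(472 + 582))) + v(39)/(-37) = (-125*64**2)/(((2099 - 2327)*(472 + 582))) - 20/(-37) = (-125*4096)/((-228*1054)) - 20*(-1/37) = -512000/(-240312) + 20/37 = -512000*(-1/240312) + 20/37 = 64000/30039 + 20/37 = 2968780/1111443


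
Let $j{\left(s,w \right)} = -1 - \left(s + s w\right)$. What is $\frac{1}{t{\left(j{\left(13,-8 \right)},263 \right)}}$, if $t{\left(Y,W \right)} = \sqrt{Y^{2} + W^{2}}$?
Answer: $\frac{\sqrt{77269}}{77269} \approx 0.0035975$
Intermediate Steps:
$j{\left(s,w \right)} = -1 - s - s w$ ($j{\left(s,w \right)} = -1 - \left(s + s w\right) = -1 - s - s w$)
$t{\left(Y,W \right)} = \sqrt{W^{2} + Y^{2}}$
$\frac{1}{t{\left(j{\left(13,-8 \right)},263 \right)}} = \frac{1}{\sqrt{263^{2} + \left(-1 - 13 - 13 \left(-8\right)\right)^{2}}} = \frac{1}{\sqrt{69169 + \left(-1 - 13 + 104\right)^{2}}} = \frac{1}{\sqrt{69169 + 90^{2}}} = \frac{1}{\sqrt{69169 + 8100}} = \frac{1}{\sqrt{77269}} = \frac{\sqrt{77269}}{77269}$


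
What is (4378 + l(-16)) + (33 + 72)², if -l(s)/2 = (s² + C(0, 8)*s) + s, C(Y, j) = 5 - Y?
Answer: 15083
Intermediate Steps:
l(s) = -12*s - 2*s² (l(s) = -2*((s² + (5 - 1*0)*s) + s) = -2*((s² + (5 + 0)*s) + s) = -2*((s² + 5*s) + s) = -2*(s² + 6*s) = -12*s - 2*s²)
(4378 + l(-16)) + (33 + 72)² = (4378 - 2*(-16)*(6 - 16)) + (33 + 72)² = (4378 - 2*(-16)*(-10)) + 105² = (4378 - 320) + 11025 = 4058 + 11025 = 15083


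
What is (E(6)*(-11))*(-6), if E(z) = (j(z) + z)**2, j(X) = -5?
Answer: 66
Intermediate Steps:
E(z) = (-5 + z)**2
(E(6)*(-11))*(-6) = ((-5 + 6)**2*(-11))*(-6) = (1**2*(-11))*(-6) = (1*(-11))*(-6) = -11*(-6) = 66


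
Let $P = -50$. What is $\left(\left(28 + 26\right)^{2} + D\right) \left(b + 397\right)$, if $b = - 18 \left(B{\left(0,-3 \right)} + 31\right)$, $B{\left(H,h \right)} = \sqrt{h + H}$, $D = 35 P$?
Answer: $-187726 - 20988 i \sqrt{3} \approx -1.8773 \cdot 10^{5} - 36352.0 i$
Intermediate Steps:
$D = -1750$ ($D = 35 \left(-50\right) = -1750$)
$B{\left(H,h \right)} = \sqrt{H + h}$
$b = -558 - 18 i \sqrt{3}$ ($b = - 18 \left(\sqrt{0 - 3} + 31\right) = - 18 \left(\sqrt{-3} + 31\right) = - 18 \left(i \sqrt{3} + 31\right) = - 18 \left(31 + i \sqrt{3}\right) = -558 - 18 i \sqrt{3} \approx -558.0 - 31.177 i$)
$\left(\left(28 + 26\right)^{2} + D\right) \left(b + 397\right) = \left(\left(28 + 26\right)^{2} - 1750\right) \left(\left(-558 - 18 i \sqrt{3}\right) + 397\right) = \left(54^{2} - 1750\right) \left(-161 - 18 i \sqrt{3}\right) = \left(2916 - 1750\right) \left(-161 - 18 i \sqrt{3}\right) = 1166 \left(-161 - 18 i \sqrt{3}\right) = -187726 - 20988 i \sqrt{3}$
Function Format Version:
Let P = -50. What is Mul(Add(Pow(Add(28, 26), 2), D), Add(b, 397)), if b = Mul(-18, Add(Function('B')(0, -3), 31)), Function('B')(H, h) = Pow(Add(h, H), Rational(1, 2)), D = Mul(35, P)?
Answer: Add(-187726, Mul(-20988, I, Pow(3, Rational(1, 2)))) ≈ Add(-1.8773e+5, Mul(-36352., I))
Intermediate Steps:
D = -1750 (D = Mul(35, -50) = -1750)
Function('B')(H, h) = Pow(Add(H, h), Rational(1, 2))
b = Add(-558, Mul(-18, I, Pow(3, Rational(1, 2)))) (b = Mul(-18, Add(Pow(Add(0, -3), Rational(1, 2)), 31)) = Mul(-18, Add(Pow(-3, Rational(1, 2)), 31)) = Mul(-18, Add(Mul(I, Pow(3, Rational(1, 2))), 31)) = Mul(-18, Add(31, Mul(I, Pow(3, Rational(1, 2))))) = Add(-558, Mul(-18, I, Pow(3, Rational(1, 2)))) ≈ Add(-558.00, Mul(-31.177, I)))
Mul(Add(Pow(Add(28, 26), 2), D), Add(b, 397)) = Mul(Add(Pow(Add(28, 26), 2), -1750), Add(Add(-558, Mul(-18, I, Pow(3, Rational(1, 2)))), 397)) = Mul(Add(Pow(54, 2), -1750), Add(-161, Mul(-18, I, Pow(3, Rational(1, 2))))) = Mul(Add(2916, -1750), Add(-161, Mul(-18, I, Pow(3, Rational(1, 2))))) = Mul(1166, Add(-161, Mul(-18, I, Pow(3, Rational(1, 2))))) = Add(-187726, Mul(-20988, I, Pow(3, Rational(1, 2))))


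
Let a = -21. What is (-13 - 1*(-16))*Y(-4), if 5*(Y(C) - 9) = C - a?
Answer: 186/5 ≈ 37.200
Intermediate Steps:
Y(C) = 66/5 + C/5 (Y(C) = 9 + (C - 1*(-21))/5 = 9 + (C + 21)/5 = 9 + (21 + C)/5 = 9 + (21/5 + C/5) = 66/5 + C/5)
(-13 - 1*(-16))*Y(-4) = (-13 - 1*(-16))*(66/5 + (1/5)*(-4)) = (-13 + 16)*(66/5 - 4/5) = 3*(62/5) = 186/5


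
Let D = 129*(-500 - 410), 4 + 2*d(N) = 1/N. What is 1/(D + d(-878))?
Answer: -1756/206140353 ≈ -8.5185e-6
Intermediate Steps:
d(N) = -2 + 1/(2*N)
D = -117390 (D = 129*(-910) = -117390)
1/(D + d(-878)) = 1/(-117390 + (-2 + (1/2)/(-878))) = 1/(-117390 + (-2 + (1/2)*(-1/878))) = 1/(-117390 + (-2 - 1/1756)) = 1/(-117390 - 3513/1756) = 1/(-206140353/1756) = -1756/206140353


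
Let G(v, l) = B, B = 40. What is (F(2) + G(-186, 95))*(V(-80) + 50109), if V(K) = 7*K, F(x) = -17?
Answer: 1139627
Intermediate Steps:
G(v, l) = 40
(F(2) + G(-186, 95))*(V(-80) + 50109) = (-17 + 40)*(7*(-80) + 50109) = 23*(-560 + 50109) = 23*49549 = 1139627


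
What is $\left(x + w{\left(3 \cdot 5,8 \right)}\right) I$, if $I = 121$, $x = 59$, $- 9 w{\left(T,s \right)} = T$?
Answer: $\frac{20812}{3} \approx 6937.3$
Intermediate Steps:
$w{\left(T,s \right)} = - \frac{T}{9}$
$\left(x + w{\left(3 \cdot 5,8 \right)}\right) I = \left(59 - \frac{3 \cdot 5}{9}\right) 121 = \left(59 - \frac{5}{3}\right) 121 = \frac{172}{3} \cdot 121 = \frac{20812}{3}$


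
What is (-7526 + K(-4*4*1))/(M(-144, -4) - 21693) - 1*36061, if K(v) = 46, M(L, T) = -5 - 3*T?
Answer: -391005683/10843 ≈ -36061.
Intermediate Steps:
(-7526 + K(-4*4*1))/(M(-144, -4) - 21693) - 1*36061 = (-7526 + 46)/((-5 - 3*(-4)) - 21693) - 1*36061 = -7480/((-5 + 12) - 21693) - 36061 = -7480/(7 - 21693) - 36061 = -7480/(-21686) - 36061 = -7480*(-1/21686) - 36061 = 3740/10843 - 36061 = -391005683/10843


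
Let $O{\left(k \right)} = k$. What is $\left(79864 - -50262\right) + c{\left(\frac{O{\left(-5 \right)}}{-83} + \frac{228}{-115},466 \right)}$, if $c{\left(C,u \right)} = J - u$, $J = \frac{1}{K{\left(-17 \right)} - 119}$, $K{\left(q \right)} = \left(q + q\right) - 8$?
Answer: $\frac{20875259}{161} \approx 1.2966 \cdot 10^{5}$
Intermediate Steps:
$K{\left(q \right)} = -8 + 2 q$ ($K{\left(q \right)} = 2 q - 8 = -8 + 2 q$)
$J = - \frac{1}{161}$ ($J = \frac{1}{\left(-8 + 2 \left(-17\right)\right) - 119} = \frac{1}{\left(-8 - 34\right) - 119} = \frac{1}{-42 - 119} = \frac{1}{-161} = - \frac{1}{161} \approx -0.0062112$)
$c{\left(C,u \right)} = - \frac{1}{161} - u$
$\left(79864 - -50262\right) + c{\left(\frac{O{\left(-5 \right)}}{-83} + \frac{228}{-115},466 \right)} = \left(79864 - -50262\right) - \frac{75027}{161} = \left(79864 + 50262\right) - \frac{75027}{161} = 130126 - \frac{75027}{161} = \frac{20875259}{161}$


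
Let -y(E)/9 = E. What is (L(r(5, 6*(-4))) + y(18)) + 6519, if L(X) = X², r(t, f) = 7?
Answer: 6406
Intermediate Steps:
y(E) = -9*E
(L(r(5, 6*(-4))) + y(18)) + 6519 = (7² - 9*18) + 6519 = (49 - 162) + 6519 = -113 + 6519 = 6406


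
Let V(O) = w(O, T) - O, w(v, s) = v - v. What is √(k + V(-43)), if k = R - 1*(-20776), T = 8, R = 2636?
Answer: √23455 ≈ 153.15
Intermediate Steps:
w(v, s) = 0
V(O) = -O (V(O) = 0 - O = -O)
k = 23412 (k = 2636 - 1*(-20776) = 2636 + 20776 = 23412)
√(k + V(-43)) = √(23412 - 1*(-43)) = √(23412 + 43) = √23455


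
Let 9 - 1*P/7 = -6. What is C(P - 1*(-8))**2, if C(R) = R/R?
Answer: 1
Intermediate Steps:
P = 105 (P = 63 - 7*(-6) = 63 + 42 = 105)
C(R) = 1
C(P - 1*(-8))**2 = 1**2 = 1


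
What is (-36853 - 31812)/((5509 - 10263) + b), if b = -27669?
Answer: 68665/32423 ≈ 2.1178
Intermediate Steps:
(-36853 - 31812)/((5509 - 10263) + b) = (-36853 - 31812)/((5509 - 10263) - 27669) = -68665/(-4754 - 27669) = -68665/(-32423) = -68665*(-1/32423) = 68665/32423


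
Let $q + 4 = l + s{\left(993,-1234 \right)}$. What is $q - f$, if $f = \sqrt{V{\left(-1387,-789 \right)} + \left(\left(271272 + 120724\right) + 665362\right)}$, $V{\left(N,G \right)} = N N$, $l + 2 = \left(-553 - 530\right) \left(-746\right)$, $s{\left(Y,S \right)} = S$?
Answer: $806678 - \sqrt{2981127} \approx 8.0495 \cdot 10^{5}$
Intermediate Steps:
$l = 807916$ ($l = -2 + \left(-553 - 530\right) \left(-746\right) = -2 - -807918 = -2 + 807918 = 807916$)
$V{\left(N,G \right)} = N^{2}$
$f = \sqrt{2981127}$ ($f = \sqrt{\left(-1387\right)^{2} + \left(\left(271272 + 120724\right) + 665362\right)} = \sqrt{1923769 + \left(391996 + 665362\right)} = \sqrt{1923769 + 1057358} = \sqrt{2981127} \approx 1726.6$)
$q = 806678$ ($q = -4 + \left(807916 - 1234\right) = -4 + 806682 = 806678$)
$q - f = 806678 - \sqrt{2981127}$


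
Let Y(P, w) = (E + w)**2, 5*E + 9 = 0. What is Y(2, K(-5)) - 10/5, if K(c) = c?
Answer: 1106/25 ≈ 44.240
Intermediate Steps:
E = -9/5 (E = -9/5 + (1/5)*0 = -9/5 + 0 = -9/5 ≈ -1.8000)
Y(P, w) = (-9/5 + w)**2
Y(2, K(-5)) - 10/5 = (-9 + 5*(-5))**2/25 - 10/5 = (-9 - 25)**2/25 + (1/5)*(-10) = (1/25)*(-34)**2 - 2 = (1/25)*1156 - 2 = 1156/25 - 2 = 1106/25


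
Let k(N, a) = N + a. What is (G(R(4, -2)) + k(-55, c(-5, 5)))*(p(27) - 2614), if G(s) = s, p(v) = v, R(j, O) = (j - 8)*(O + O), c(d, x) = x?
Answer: 87958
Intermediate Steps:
R(j, O) = 2*O*(-8 + j) (R(j, O) = (-8 + j)*(2*O) = 2*O*(-8 + j))
(G(R(4, -2)) + k(-55, c(-5, 5)))*(p(27) - 2614) = (2*(-2)*(-8 + 4) + (-55 + 5))*(27 - 2614) = (2*(-2)*(-4) - 50)*(-2587) = (16 - 50)*(-2587) = -34*(-2587) = 87958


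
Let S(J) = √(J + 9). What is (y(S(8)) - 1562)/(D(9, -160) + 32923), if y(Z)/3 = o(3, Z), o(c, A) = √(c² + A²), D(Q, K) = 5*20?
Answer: -1562/33023 + 3*√26/33023 ≈ -0.046837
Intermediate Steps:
D(Q, K) = 100
o(c, A) = √(A² + c²)
S(J) = √(9 + J)
y(Z) = 3*√(9 + Z²) (y(Z) = 3*√(Z² + 3²) = 3*√(Z² + 9) = 3*√(9 + Z²))
(y(S(8)) - 1562)/(D(9, -160) + 32923) = (3*√(9 + (√(9 + 8))²) - 1562)/(100 + 32923) = (3*√(9 + (√17)²) - 1562)/33023 = (3*√(9 + 17) - 1562)*(1/33023) = (3*√26 - 1562)*(1/33023) = (-1562 + 3*√26)*(1/33023) = -1562/33023 + 3*√26/33023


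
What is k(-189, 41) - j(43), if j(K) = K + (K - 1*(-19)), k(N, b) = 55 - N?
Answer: 139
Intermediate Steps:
j(K) = 19 + 2*K (j(K) = K + (K + 19) = K + (19 + K) = 19 + 2*K)
k(-189, 41) - j(43) = (55 - 1*(-189)) - (19 + 2*43) = (55 + 189) - (19 + 86) = 244 - 1*105 = 244 - 105 = 139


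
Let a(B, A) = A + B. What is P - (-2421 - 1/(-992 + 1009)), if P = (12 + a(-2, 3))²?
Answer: 44031/17 ≈ 2590.1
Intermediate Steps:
P = 169 (P = (12 + (3 - 2))² = (12 + 1)² = 13² = 169)
P - (-2421 - 1/(-992 + 1009)) = 169 - (-2421 - 1/(-992 + 1009)) = 169 - (-2421 - 1/17) = 169 - 1*(-41158/17) = 169 + 41158/17 = 44031/17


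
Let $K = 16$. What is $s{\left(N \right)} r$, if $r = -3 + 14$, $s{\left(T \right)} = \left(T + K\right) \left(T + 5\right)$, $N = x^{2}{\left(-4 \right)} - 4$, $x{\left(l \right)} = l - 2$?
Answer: $19536$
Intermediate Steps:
$x{\left(l \right)} = -2 + l$
$N = 32$ ($N = \left(-2 - 4\right)^{2} - 4 = \left(-6\right)^{2} - 4 = 36 - 4 = 32$)
$s{\left(T \right)} = \left(5 + T\right) \left(16 + T\right)$ ($s{\left(T \right)} = \left(T + 16\right) \left(T + 5\right) = \left(16 + T\right) \left(5 + T\right) = \left(5 + T\right) \left(16 + T\right)$)
$r = 11$
$s{\left(N \right)} r = \left(80 + 32^{2} + 21 \cdot 32\right) 11 = \left(80 + 1024 + 672\right) 11 = 1776 \cdot 11 = 19536$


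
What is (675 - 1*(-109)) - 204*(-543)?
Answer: 111556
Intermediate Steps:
(675 - 1*(-109)) - 204*(-543) = (675 + 109) + 110772 = 784 + 110772 = 111556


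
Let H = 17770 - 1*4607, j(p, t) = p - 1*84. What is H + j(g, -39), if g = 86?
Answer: 13165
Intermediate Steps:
j(p, t) = -84 + p (j(p, t) = p - 84 = -84 + p)
H = 13163 (H = 17770 - 4607 = 13163)
H + j(g, -39) = 13163 + (-84 + 86) = 13163 + 2 = 13165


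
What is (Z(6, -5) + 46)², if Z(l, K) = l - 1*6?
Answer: 2116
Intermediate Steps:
Z(l, K) = -6 + l (Z(l, K) = l - 6 = -6 + l)
(Z(6, -5) + 46)² = ((-6 + 6) + 46)² = (0 + 46)² = 46² = 2116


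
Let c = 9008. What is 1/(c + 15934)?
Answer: 1/24942 ≈ 4.0093e-5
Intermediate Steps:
1/(c + 15934) = 1/(9008 + 15934) = 1/24942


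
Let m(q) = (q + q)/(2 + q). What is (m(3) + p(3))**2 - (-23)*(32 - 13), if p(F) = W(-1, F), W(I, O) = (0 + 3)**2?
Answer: 13526/25 ≈ 541.04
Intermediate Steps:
W(I, O) = 9 (W(I, O) = 3**2 = 9)
p(F) = 9
m(q) = 2*q/(2 + q) (m(q) = (2*q)/(2 + q) = 2*q/(2 + q))
(m(3) + p(3))**2 - (-23)*(32 - 13) = (2*3/(2 + 3) + 9)**2 - (-23)*(32 - 13) = (2*3/5 + 9)**2 - (-23)*19 = (2*3*(1/5) + 9)**2 - 1*(-437) = (6/5 + 9)**2 + 437 = (51/5)**2 + 437 = 2601/25 + 437 = 13526/25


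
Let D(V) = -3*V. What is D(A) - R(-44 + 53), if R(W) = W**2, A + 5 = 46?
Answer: -204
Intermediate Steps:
A = 41 (A = -5 + 46 = 41)
D(A) - R(-44 + 53) = -3*41 - (-44 + 53)**2 = -123 - 1*9**2 = -123 - 1*81 = -123 - 81 = -204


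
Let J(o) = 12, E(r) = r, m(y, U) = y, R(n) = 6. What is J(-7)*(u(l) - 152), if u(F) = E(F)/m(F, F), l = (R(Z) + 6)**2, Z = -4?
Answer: -1812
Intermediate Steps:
l = 144 (l = (6 + 6)**2 = 12**2 = 144)
u(F) = 1 (u(F) = F/F = 1)
J(-7)*(u(l) - 152) = 12*(1 - 152) = 12*(-151) = -1812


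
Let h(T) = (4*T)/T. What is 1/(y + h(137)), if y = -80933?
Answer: -1/80929 ≈ -1.2357e-5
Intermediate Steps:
h(T) = 4
1/(y + h(137)) = 1/(-80933 + 4) = 1/(-80929) = -1/80929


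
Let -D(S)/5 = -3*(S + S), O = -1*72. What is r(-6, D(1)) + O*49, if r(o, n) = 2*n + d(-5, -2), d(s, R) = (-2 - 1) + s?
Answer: -3476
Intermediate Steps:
O = -72
D(S) = 30*S (D(S) = -(-15)*(S + S) = -(-15)*2*S = -(-30)*S = 30*S)
d(s, R) = -3 + s
r(o, n) = -8 + 2*n (r(o, n) = 2*n + (-3 - 5) = 2*n - 8 = -8 + 2*n)
r(-6, D(1)) + O*49 = (-8 + 2*(30*1)) - 72*49 = (-8 + 2*30) - 3528 = (-8 + 60) - 3528 = 52 - 3528 = -3476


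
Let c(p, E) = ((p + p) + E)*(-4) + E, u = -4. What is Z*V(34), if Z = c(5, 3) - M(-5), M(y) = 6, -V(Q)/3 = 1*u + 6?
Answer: 330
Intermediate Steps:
V(Q) = -6 (V(Q) = -3*(1*(-4) + 6) = -3*(-4 + 6) = -3*2 = -6)
c(p, E) = -8*p - 3*E (c(p, E) = (2*p + E)*(-4) + E = (E + 2*p)*(-4) + E = (-8*p - 4*E) + E = -8*p - 3*E)
Z = -55 (Z = (-8*5 - 3*3) - 1*6 = (-40 - 9) - 6 = -49 - 6 = -55)
Z*V(34) = -55*(-6) = 330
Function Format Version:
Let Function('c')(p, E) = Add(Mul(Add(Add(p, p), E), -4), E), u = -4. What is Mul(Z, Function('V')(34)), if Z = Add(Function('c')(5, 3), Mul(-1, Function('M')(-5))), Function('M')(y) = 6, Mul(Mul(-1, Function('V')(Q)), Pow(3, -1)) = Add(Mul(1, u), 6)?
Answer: 330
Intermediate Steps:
Function('V')(Q) = -6 (Function('V')(Q) = Mul(-3, Add(Mul(1, -4), 6)) = Mul(-3, Add(-4, 6)) = Mul(-3, 2) = -6)
Function('c')(p, E) = Add(Mul(-8, p), Mul(-3, E)) (Function('c')(p, E) = Add(Mul(Add(Mul(2, p), E), -4), E) = Add(Mul(Add(E, Mul(2, p)), -4), E) = Add(Add(Mul(-8, p), Mul(-4, E)), E) = Add(Mul(-8, p), Mul(-3, E)))
Z = -55 (Z = Add(Add(Mul(-8, 5), Mul(-3, 3)), Mul(-1, 6)) = Add(Add(-40, -9), -6) = Add(-49, -6) = -55)
Mul(Z, Function('V')(34)) = Mul(-55, -6) = 330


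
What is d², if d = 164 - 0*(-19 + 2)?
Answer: 26896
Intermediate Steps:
d = 164 (d = 164 - 0*(-17) = 164 - 1*0 = 164 + 0 = 164)
d² = 164² = 26896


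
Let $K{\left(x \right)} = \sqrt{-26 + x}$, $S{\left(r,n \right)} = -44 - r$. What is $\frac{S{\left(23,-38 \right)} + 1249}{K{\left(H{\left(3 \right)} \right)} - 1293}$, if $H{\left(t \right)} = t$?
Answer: $- \frac{764163}{835936} - \frac{591 i \sqrt{23}}{835936} \approx -0.91414 - 0.0033906 i$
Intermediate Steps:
$\frac{S{\left(23,-38 \right)} + 1249}{K{\left(H{\left(3 \right)} \right)} - 1293} = \frac{\left(-44 - 23\right) + 1249}{\sqrt{-26 + 3} - 1293} = \frac{\left(-44 - 23\right) + 1249}{\sqrt{-23} - 1293} = \frac{-67 + 1249}{i \sqrt{23} - 1293} = \frac{1182}{-1293 + i \sqrt{23}}$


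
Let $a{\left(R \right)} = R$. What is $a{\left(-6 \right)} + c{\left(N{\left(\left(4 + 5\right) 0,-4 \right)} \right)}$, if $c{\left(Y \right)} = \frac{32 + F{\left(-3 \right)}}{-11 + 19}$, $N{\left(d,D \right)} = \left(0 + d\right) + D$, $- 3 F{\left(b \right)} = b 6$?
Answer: $- \frac{5}{4} \approx -1.25$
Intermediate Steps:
$F{\left(b \right)} = - 2 b$ ($F{\left(b \right)} = - \frac{b 6}{3} = - \frac{6 b}{3} = - 2 b$)
$N{\left(d,D \right)} = D + d$ ($N{\left(d,D \right)} = d + D = D + d$)
$c{\left(Y \right)} = \frac{19}{4}$ ($c{\left(Y \right)} = \frac{32 - -6}{-11 + 19} = \frac{32 + 6}{8} = 38 \cdot \frac{1}{8} = \frac{19}{4}$)
$a{\left(-6 \right)} + c{\left(N{\left(\left(4 + 5\right) 0,-4 \right)} \right)} = -6 + \frac{19}{4} = - \frac{5}{4}$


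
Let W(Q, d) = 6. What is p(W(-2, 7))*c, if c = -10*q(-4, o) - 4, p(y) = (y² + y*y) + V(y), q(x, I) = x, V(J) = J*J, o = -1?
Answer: 3888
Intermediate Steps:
V(J) = J²
p(y) = 3*y² (p(y) = (y² + y*y) + y² = (y² + y²) + y² = 2*y² + y² = 3*y²)
c = 36 (c = -10*(-4) - 4 = 40 - 4 = 36)
p(W(-2, 7))*c = (3*6²)*36 = (3*36)*36 = 108*36 = 3888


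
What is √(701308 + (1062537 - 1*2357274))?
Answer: I*√593429 ≈ 770.34*I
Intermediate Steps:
√(701308 + (1062537 - 1*2357274)) = √(701308 + (1062537 - 2357274)) = √(701308 - 1294737) = √(-593429) = I*√593429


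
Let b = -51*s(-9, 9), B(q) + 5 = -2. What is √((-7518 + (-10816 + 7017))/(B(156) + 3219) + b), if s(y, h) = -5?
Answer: √648617629/1606 ≈ 15.858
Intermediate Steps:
B(q) = -7 (B(q) = -5 - 2 = -7)
b = 255 (b = -51*(-5) = 255)
√((-7518 + (-10816 + 7017))/(B(156) + 3219) + b) = √((-7518 + (-10816 + 7017))/(-7 + 3219) + 255) = √((-7518 - 3799)/3212 + 255) = √(-11317*1/3212 + 255) = √(-11317/3212 + 255) = √(807743/3212) = √648617629/1606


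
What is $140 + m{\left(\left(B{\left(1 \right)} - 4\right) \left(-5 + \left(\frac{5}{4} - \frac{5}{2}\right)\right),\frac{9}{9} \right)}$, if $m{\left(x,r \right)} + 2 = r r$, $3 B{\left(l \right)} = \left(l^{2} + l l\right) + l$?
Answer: $139$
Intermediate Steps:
$B{\left(l \right)} = \frac{l}{3} + \frac{2 l^{2}}{3}$ ($B{\left(l \right)} = \frac{\left(l^{2} + l l\right) + l}{3} = \frac{\left(l^{2} + l^{2}\right) + l}{3} = \frac{2 l^{2} + l}{3} = \frac{l + 2 l^{2}}{3} = \frac{l}{3} + \frac{2 l^{2}}{3}$)
$m{\left(x,r \right)} = -2 + r^{2}$ ($m{\left(x,r \right)} = -2 + r r = -2 + r^{2}$)
$140 + m{\left(\left(B{\left(1 \right)} - 4\right) \left(-5 + \left(\frac{5}{4} - \frac{5}{2}\right)\right),\frac{9}{9} \right)} = 140 - \left(2 - \left(\frac{9}{9}\right)^{2}\right) = 140 - \left(2 - \left(9 \cdot \frac{1}{9}\right)^{2}\right) = 140 - \left(2 - 1^{2}\right) = 140 + \left(-2 + 1\right) = 140 - 1 = 139$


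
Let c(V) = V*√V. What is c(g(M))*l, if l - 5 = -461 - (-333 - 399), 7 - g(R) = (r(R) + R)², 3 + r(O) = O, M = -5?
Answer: -402408*I*√2 ≈ -5.6909e+5*I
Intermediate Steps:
r(O) = -3 + O
g(R) = 7 - (-3 + 2*R)² (g(R) = 7 - ((-3 + R) + R)² = 7 - (-3 + 2*R)²)
l = 276 (l = 5 + (-461 - (-333 - 399)) = 5 + (-461 - 1*(-732)) = 5 + (-461 + 732) = 5 + 271 = 276)
c(V) = V^(3/2)
c(g(M))*l = (7 - (-3 + 2*(-5))²)^(3/2)*276 = (7 - (-3 - 10)²)^(3/2)*276 = (7 - 1*(-13)²)^(3/2)*276 = (7 - 1*169)^(3/2)*276 = (7 - 169)^(3/2)*276 = (-162)^(3/2)*276 = -1458*I*√2*276 = -402408*I*√2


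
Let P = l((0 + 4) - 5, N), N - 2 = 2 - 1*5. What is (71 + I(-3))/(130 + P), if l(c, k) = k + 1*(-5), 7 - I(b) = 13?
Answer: 65/124 ≈ 0.52419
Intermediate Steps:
N = -1 (N = 2 + (2 - 1*5) = 2 + (2 - 5) = 2 - 3 = -1)
I(b) = -6 (I(b) = 7 - 1*13 = 7 - 13 = -6)
l(c, k) = -5 + k (l(c, k) = k - 5 = -5 + k)
P = -6 (P = -5 - 1 = -6)
(71 + I(-3))/(130 + P) = (71 - 6)/(130 - 6) = 65/124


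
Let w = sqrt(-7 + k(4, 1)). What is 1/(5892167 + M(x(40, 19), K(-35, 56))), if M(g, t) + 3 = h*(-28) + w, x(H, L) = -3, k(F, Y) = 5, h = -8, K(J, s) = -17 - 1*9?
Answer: 2946194/17360118171273 - I*sqrt(2)/34720236342546 ≈ 1.6971e-7 - 4.0732e-14*I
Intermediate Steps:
K(J, s) = -26 (K(J, s) = -17 - 9 = -26)
w = I*sqrt(2) (w = sqrt(-7 + 5) = sqrt(-2) = I*sqrt(2) ≈ 1.4142*I)
M(g, t) = 221 + I*sqrt(2) (M(g, t) = -3 + (-8*(-28) + I*sqrt(2)) = -3 + (224 + I*sqrt(2)) = 221 + I*sqrt(2))
1/(5892167 + M(x(40, 19), K(-35, 56))) = 1/(5892167 + (221 + I*sqrt(2))) = 1/(5892388 + I*sqrt(2))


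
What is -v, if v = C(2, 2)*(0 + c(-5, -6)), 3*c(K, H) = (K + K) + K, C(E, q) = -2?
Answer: -10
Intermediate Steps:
c(K, H) = K (c(K, H) = ((K + K) + K)/3 = (2*K + K)/3 = (3*K)/3 = K)
v = 10 (v = -2*(0 - 5) = -2*(-5) = 10)
-v = -1*10 = -10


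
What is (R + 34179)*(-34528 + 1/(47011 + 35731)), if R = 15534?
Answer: -142025853922575/82742 ≈ -1.7165e+9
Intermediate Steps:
(R + 34179)*(-34528 + 1/(47011 + 35731)) = (15534 + 34179)*(-34528 + 1/(47011 + 35731)) = 49713*(-34528 + 1/82742) = 49713*(-2856915775/82742) = -142025853922575/82742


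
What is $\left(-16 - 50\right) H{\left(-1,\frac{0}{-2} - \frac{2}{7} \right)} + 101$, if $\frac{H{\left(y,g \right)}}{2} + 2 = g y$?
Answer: $\frac{2291}{7} \approx 327.29$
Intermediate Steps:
$H{\left(y,g \right)} = -4 + 2 g y$
$\left(-16 - 50\right) H{\left(-1,\frac{0}{-2} - \frac{2}{7} \right)} + 101 = \left(-16 - 50\right) \left(-4 + 2 \left(\frac{0}{-2} - \frac{2}{7}\right) \left(-1\right)\right) + 101 = \left(-16 - 50\right) \left(-4 + 2 \left(0 \left(- \frac{1}{2}\right) - \frac{2}{7}\right) \left(-1\right)\right) + 101 = - 66 \left(-4 + 2 \left(0 - \frac{2}{7}\right) \left(-1\right)\right) + 101 = - 66 \left(-4 + 2 \left(- \frac{2}{7}\right) \left(-1\right)\right) + 101 = - 66 \left(-4 + \frac{4}{7}\right) + 101 = \left(-66\right) \left(- \frac{24}{7}\right) + 101 = \frac{1584}{7} + 101 = \frac{2291}{7}$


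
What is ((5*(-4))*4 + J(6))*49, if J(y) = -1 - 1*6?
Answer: -4263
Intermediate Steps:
J(y) = -7 (J(y) = -1 - 6 = -7)
((5*(-4))*4 + J(6))*49 = ((5*(-4))*4 - 7)*49 = (-20*4 - 7)*49 = (-80 - 7)*49 = -87*49 = -4263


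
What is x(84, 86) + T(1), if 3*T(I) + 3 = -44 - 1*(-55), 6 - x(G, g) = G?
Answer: -226/3 ≈ -75.333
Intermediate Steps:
x(G, g) = 6 - G
T(I) = 8/3 (T(I) = -1 + (-44 - 1*(-55))/3 = -1 + (-44 + 55)/3 = -1 + (1/3)*11 = -1 + 11/3 = 8/3)
x(84, 86) + T(1) = (6 - 1*84) + 8/3 = (6 - 84) + 8/3 = -78 + 8/3 = -226/3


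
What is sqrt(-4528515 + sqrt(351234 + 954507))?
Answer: sqrt(-4528515 + sqrt(1305741)) ≈ 2127.8*I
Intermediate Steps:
sqrt(-4528515 + sqrt(351234 + 954507)) = sqrt(-4528515 + sqrt(1305741))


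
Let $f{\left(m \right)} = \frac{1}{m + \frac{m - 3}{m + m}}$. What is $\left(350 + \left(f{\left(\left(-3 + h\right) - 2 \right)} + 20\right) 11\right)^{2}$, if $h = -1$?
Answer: $\frac{142229476}{441} \approx 3.2252 \cdot 10^{5}$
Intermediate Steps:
$f{\left(m \right)} = \frac{1}{m + \frac{-3 + m}{2 m}}$
$\left(350 + \left(f{\left(\left(-3 + h\right) - 2 \right)} + 20\right) 11\right)^{2} = \left(350 + \left(\frac{2 \left(\left(-3 - 1\right) - 2\right)}{-3 - 6 + 2 \left(\left(-3 - 1\right) - 2\right)^{2}} + 20\right) 11\right)^{2} = \left(350 + \left(\frac{2 \left(-4 - 2\right)}{-3 - 6 + 2 \left(-4 - 2\right)^{2}} + 20\right) 11\right)^{2} = \left(350 + \left(2 \left(-6\right) \frac{1}{-3 - 6 + 2 \left(-6\right)^{2}} + 20\right) 11\right)^{2} = \left(350 + \left(2 \left(-6\right) \frac{1}{-3 - 6 + 2 \cdot 36} + 20\right) 11\right)^{2} = \left(350 + \left(2 \left(-6\right) \frac{1}{-3 - 6 + 72} + 20\right) 11\right)^{2} = \left(350 + \left(2 \left(-6\right) \frac{1}{63} + 20\right) 11\right)^{2} = \left(350 + \left(- \frac{4}{21} + 20\right) 11\right)^{2} = \left(350 + \frac{416}{21} \cdot 11\right)^{2} = \left(350 + \frac{4576}{21}\right)^{2} = \left(\frac{11926}{21}\right)^{2} = \frac{142229476}{441}$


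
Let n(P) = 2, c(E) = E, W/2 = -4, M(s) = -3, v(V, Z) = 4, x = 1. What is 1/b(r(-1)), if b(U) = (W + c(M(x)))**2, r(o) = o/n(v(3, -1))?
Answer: 1/121 ≈ 0.0082645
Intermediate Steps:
W = -8 (W = 2*(-4) = -8)
r(o) = o/2
b(U) = 121 (b(U) = (-8 - 3)**2 = (-11)**2 = 121)
1/b(r(-1)) = 1/121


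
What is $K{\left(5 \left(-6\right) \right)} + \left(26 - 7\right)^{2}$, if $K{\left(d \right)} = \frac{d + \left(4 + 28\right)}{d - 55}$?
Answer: $\frac{30683}{85} \approx 360.98$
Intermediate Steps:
$K{\left(d \right)} = \frac{32 + d}{-55 + d}$ ($K{\left(d \right)} = \frac{d + 32}{-55 + d} = \frac{32 + d}{-55 + d}$)
$K{\left(5 \left(-6\right) \right)} + \left(26 - 7\right)^{2} = \frac{32 + 5 \left(-6\right)}{-55 + 5 \left(-6\right)} + \left(26 - 7\right)^{2} = \frac{32 - 30}{-55 - 30} + 19^{2} = \frac{1}{-85} \cdot 2 + 361 = \left(- \frac{1}{85}\right) 2 + 361 = - \frac{2}{85} + 361 = \frac{30683}{85}$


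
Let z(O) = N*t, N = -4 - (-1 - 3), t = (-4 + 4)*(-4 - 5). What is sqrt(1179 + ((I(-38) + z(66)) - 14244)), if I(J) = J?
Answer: I*sqrt(13103) ≈ 114.47*I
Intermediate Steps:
t = 0 (t = 0*(-9) = 0)
N = 0 (N = -4 - 1*(-4) = -4 + 4 = 0)
z(O) = 0 (z(O) = 0*0 = 0)
sqrt(1179 + ((I(-38) + z(66)) - 14244)) = sqrt(1179 + ((-38 + 0) - 14244)) = sqrt(1179 + (-38 - 14244)) = sqrt(1179 - 14282) = sqrt(-13103) = I*sqrt(13103)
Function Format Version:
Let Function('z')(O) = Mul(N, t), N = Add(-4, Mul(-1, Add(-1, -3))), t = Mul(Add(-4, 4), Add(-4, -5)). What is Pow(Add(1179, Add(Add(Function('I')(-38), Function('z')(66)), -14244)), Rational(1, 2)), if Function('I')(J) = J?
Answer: Mul(I, Pow(13103, Rational(1, 2))) ≈ Mul(114.47, I)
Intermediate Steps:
t = 0 (t = Mul(0, -9) = 0)
N = 0 (N = Add(-4, Mul(-1, -4)) = Add(-4, 4) = 0)
Function('z')(O) = 0 (Function('z')(O) = Mul(0, 0) = 0)
Pow(Add(1179, Add(Add(Function('I')(-38), Function('z')(66)), -14244)), Rational(1, 2)) = Pow(Add(1179, Add(Add(-38, 0), -14244)), Rational(1, 2)) = Pow(Add(1179, Add(-38, -14244)), Rational(1, 2)) = Pow(Add(1179, -14282), Rational(1, 2)) = Pow(-13103, Rational(1, 2)) = Mul(I, Pow(13103, Rational(1, 2)))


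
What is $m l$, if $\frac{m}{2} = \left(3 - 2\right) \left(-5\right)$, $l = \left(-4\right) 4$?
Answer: $160$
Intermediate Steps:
$l = -16$
$m = -10$ ($m = 2 \left(3 - 2\right) \left(-5\right) = 2 \cdot 1 \left(-5\right) = 2 \left(-5\right) = -10$)
$m l = \left(-10\right) \left(-16\right) = 160$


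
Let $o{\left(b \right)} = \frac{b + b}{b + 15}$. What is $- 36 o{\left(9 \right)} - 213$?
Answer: $-240$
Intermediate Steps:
$o{\left(b \right)} = \frac{2 b}{15 + b}$
$- 36 o{\left(9 \right)} - 213 = - 36 \cdot 2 \cdot 9 \frac{1}{15 + 9} - 213 = - 36 \cdot 2 \cdot 9 \cdot \frac{1}{24} - 213 = \left(-36\right) \frac{3}{4} - 213 = -27 - 213 = -240$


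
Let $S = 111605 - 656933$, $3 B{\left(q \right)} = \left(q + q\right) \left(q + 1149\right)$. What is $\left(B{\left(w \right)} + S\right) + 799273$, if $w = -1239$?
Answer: $328285$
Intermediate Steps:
$B{\left(q \right)} = \frac{2 q \left(1149 + q\right)}{3}$ ($B{\left(q \right)} = \frac{\left(q + q\right) \left(q + 1149\right)}{3} = \frac{2 q \left(1149 + q\right)}{3}$)
$S = -545328$
$\left(B{\left(w \right)} + S\right) + 799273 = \left(\frac{2}{3} \left(-1239\right) \left(1149 - 1239\right) - 545328\right) + 799273 = \left(\frac{2}{3} \left(-1239\right) \left(-90\right) - 545328\right) + 799273 = \left(74340 - 545328\right) + 799273 = -470988 + 799273 = 328285$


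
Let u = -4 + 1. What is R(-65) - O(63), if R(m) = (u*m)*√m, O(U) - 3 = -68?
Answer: 65 + 195*I*√65 ≈ 65.0 + 1572.1*I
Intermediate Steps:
u = -3
O(U) = -65 (O(U) = 3 - 68 = -65)
R(m) = -3*m^(3/2) (R(m) = (-3*m)*√m = -3*m^(3/2))
R(-65) - O(63) = -(-195)*I*√65 - 1*(-65) = -(-195)*I*√65 + 65 = 195*I*√65 + 65 = 65 + 195*I*√65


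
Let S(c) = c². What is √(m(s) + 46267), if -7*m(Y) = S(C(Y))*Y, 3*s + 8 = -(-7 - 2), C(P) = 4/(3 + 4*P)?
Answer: √383136691/91 ≈ 215.10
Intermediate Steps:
s = ⅓ (s = -8/3 + (-(-7 - 2))/3 = -8/3 + (-1*(-9))/3 = -8/3 + (⅓)*9 = -8/3 + 3 = ⅓ ≈ 0.33333)
m(Y) = -16*Y/(7*(3 + 4*Y)²) (m(Y) = -(4/(3 + 4*Y))²*Y/7 = -16/(3 + 4*Y)²*Y/7 = -16*Y/(7*(3 + 4*Y)²))
√(m(s) + 46267) = √(-16/7*⅓/(3 + 4*(⅓))² + 46267) = √(-16/7*⅓/(3 + 4/3)² + 46267) = √(-16/7*⅓/(13/3)² + 46267) = √(-16/7*⅓*9/169 + 46267) = √(-48/1183 + 46267) = √(54733813/1183) = √383136691/91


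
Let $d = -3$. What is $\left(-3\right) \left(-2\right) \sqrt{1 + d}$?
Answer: $6 i \sqrt{2} \approx 8.4853 i$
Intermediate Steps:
$\left(-3\right) \left(-2\right) \sqrt{1 + d} = \left(-3\right) \left(-2\right) \sqrt{1 - 3} = 6 \sqrt{-2} = 6 i \sqrt{2}$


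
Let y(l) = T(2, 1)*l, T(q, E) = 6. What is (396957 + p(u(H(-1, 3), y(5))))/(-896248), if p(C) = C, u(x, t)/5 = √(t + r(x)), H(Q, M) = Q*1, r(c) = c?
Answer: -396957/896248 - 5*√29/896248 ≈ -0.44294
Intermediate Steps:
y(l) = 6*l
H(Q, M) = Q
u(x, t) = 5*√(t + x)
(396957 + p(u(H(-1, 3), y(5))))/(-896248) = (396957 + 5*√(6*5 - 1))/(-896248) = (396957 + 5*√(30 - 1))*(-1/896248) = (396957 + 5*√29)*(-1/896248) = -396957/896248 - 5*√29/896248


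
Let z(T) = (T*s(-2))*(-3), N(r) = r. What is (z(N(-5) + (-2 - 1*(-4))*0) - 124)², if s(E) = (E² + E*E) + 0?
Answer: 16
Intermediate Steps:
s(E) = 2*E² (s(E) = (E² + E²) + 0 = 2*E² + 0 = 2*E²)
z(T) = -24*T (z(T) = (T*(2*(-2)²))*(-3) = (T*(2*4))*(-3) = (T*8)*(-3) = (8*T)*(-3) = -24*T)
(z(N(-5) + (-2 - 1*(-4))*0) - 124)² = (-24*(-5 + (-2 - 1*(-4))*0) - 124)² = (-24*(-5 + (-2 + 4)*0) - 124)² = (-24*(-5 + 2*0) - 124)² = (-24*(-5 + 0) - 124)² = (-24*(-5) - 124)² = (120 - 124)² = (-4)² = 16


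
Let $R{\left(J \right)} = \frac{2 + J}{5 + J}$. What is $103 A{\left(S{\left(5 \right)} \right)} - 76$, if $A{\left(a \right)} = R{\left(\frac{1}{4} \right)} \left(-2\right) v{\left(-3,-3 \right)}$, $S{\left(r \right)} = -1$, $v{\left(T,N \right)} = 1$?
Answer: $- \frac{1150}{7} \approx -164.29$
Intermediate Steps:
$R{\left(J \right)} = \frac{2 + J}{5 + J}$
$A{\left(a \right)} = - \frac{6}{7}$ ($A{\left(a \right)} = \frac{2 + \frac{1}{4}}{5 + \frac{1}{4}} \left(-2\right) 1 = \frac{1}{\frac{21}{4}} \cdot \frac{9}{4} \left(-2\right) 1 = \frac{4}{21} \cdot \frac{9}{4} \left(-2\right) 1 = \frac{3}{7} \left(-2\right) 1 = \left(- \frac{6}{7}\right) 1 = - \frac{6}{7}$)
$103 A{\left(S{\left(5 \right)} \right)} - 76 = 103 \left(- \frac{6}{7}\right) - 76 = - \frac{618}{7} - 76 = - \frac{1150}{7}$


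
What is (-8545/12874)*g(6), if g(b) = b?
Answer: -25635/6437 ≈ -3.9824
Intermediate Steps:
(-8545/12874)*g(6) = -8545/12874*6 = -25635/6437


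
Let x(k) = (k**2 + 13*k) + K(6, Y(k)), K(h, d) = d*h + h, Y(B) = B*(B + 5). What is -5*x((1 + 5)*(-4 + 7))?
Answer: -15240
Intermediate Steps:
Y(B) = B*(5 + B)
K(h, d) = h + d*h
x(k) = 6 + k**2 + 13*k + 6*k*(5 + k) (x(k) = (k**2 + 13*k) + 6*(1 + k*(5 + k)) = (k**2 + 13*k) + (6 + 6*k*(5 + k)) = 6 + k**2 + 13*k + 6*k*(5 + k))
-5*x((1 + 5)*(-4 + 7)) = -5*(6 + 7*((1 + 5)*(-4 + 7))**2 + 43*((1 + 5)*(-4 + 7))) = -5*(6 + 7*(6*3)**2 + 43*(6*3)) = -5*(6 + 7*18**2 + 43*18) = -5*(6 + 7*324 + 774) = -5*(6 + 2268 + 774) = -5*3048 = -15240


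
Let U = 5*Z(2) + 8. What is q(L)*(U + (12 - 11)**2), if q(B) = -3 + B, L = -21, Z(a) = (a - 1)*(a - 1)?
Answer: -336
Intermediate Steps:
Z(a) = (-1 + a)**2 (Z(a) = (-1 + a)*(-1 + a) = (-1 + a)**2)
U = 13 (U = 5*(-1 + 2)**2 + 8 = 5*1**2 + 8 = 5*1 + 8 = 5 + 8 = 13)
q(L)*(U + (12 - 11)**2) = (-3 - 21)*(13 + (12 - 11)**2) = -24*(13 + 1**2) = -24*(13 + 1) = -24*14 = -336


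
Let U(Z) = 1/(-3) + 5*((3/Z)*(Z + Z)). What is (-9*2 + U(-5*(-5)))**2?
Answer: 1225/9 ≈ 136.11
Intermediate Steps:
U(Z) = 89/3 (U(Z) = -1/3 + 5*((3/Z)*(2*Z)) = -1/3 + 5*6 = -1/3 + 30 = 89/3)
(-9*2 + U(-5*(-5)))**2 = (-9*2 + 89/3)**2 = (-18 + 89/3)**2 = (35/3)**2 = 1225/9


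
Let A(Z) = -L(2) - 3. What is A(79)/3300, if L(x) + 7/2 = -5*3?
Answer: 31/6600 ≈ 0.0046970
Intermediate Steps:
L(x) = -37/2 (L(x) = -7/2 - 5*3 = -7/2 - 15 = -37/2)
A(Z) = 31/2 (A(Z) = -1*(-37/2) - 3 = 37/2 - 3 = 31/2)
A(79)/3300 = (31/2)/3300 = (31/2)*(1/3300) = 31/6600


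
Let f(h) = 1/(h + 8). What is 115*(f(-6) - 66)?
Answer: -15065/2 ≈ -7532.5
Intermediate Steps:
f(h) = 1/(8 + h)
115*(f(-6) - 66) = 115*(1/(8 - 6) - 66) = 115*(1/2 - 66) = 115*(-131/2) = -15065/2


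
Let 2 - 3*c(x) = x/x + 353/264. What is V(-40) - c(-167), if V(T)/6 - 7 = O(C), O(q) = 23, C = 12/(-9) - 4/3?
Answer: 142649/792 ≈ 180.11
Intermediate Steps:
C = -8/3 (C = 12*(-⅑) - 4*⅓ = -4/3 - 4/3 = -8/3 ≈ -2.6667)
c(x) = -89/792 (c(x) = ⅔ - (x/x + 353/264)/3 = ⅔ - (1 + 353*(1/264))/3 = ⅔ - (1 + 353/264)/3 = ⅔ - ⅓*617/264 = ⅔ - 617/792 = -89/792)
V(T) = 180 (V(T) = 42 + 6*23 = 42 + 138 = 180)
V(-40) - c(-167) = 180 - 1*(-89/792) = 180 + 89/792 = 142649/792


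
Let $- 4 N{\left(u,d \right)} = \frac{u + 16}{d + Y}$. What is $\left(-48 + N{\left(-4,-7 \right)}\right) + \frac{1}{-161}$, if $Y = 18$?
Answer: $- \frac{85502}{1771} \approx -48.279$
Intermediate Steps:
$N{\left(u,d \right)} = - \frac{16 + u}{4 \left(18 + d\right)}$ ($N{\left(u,d \right)} = - \frac{\left(u + 16\right) \frac{1}{d + 18}}{4} = - \frac{\left(16 + u\right) \frac{1}{18 + d}}{4} = - \frac{\frac{1}{18 + d} \left(16 + u\right)}{4} = - \frac{16 + u}{4 \left(18 + d\right)}$)
$\left(-48 + N{\left(-4,-7 \right)}\right) + \frac{1}{-161} = \left(-48 + \frac{-16 - -4}{4 \left(18 - 7\right)}\right) + \frac{1}{-161} = \left(-48 + \frac{-16 + 4}{4 \cdot 11}\right) - \frac{1}{161} = \left(-48 + \frac{1}{4} \cdot \frac{1}{11} \left(-12\right)\right) - \frac{1}{161} = \left(-48 - \frac{3}{11}\right) - \frac{1}{161} = - \frac{531}{11} - \frac{1}{161} = - \frac{85502}{1771}$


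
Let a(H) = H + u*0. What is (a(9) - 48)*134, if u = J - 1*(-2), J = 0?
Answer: -5226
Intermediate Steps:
u = 2 (u = 0 - 1*(-2) = 0 + 2 = 2)
a(H) = H (a(H) = H + 2*0 = H + 0 = H)
(a(9) - 48)*134 = (9 - 48)*134 = -39*134 = -5226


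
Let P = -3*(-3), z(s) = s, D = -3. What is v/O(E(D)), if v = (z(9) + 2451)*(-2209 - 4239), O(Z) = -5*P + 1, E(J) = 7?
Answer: 3965520/11 ≈ 3.6050e+5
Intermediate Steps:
P = 9
O(Z) = -44 (O(Z) = -5*9 + 1 = -45 + 1 = -44)
v = -15862080 (v = (9 + 2451)*(-2209 - 4239) = 2460*(-6448) = -15862080)
v/O(E(D)) = -15862080/(-44) = -15862080*(-1/44) = 3965520/11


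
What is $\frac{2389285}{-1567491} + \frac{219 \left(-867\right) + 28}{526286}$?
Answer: $- \frac{1555027574405}{824948568426} \approx -1.885$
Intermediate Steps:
$\frac{2389285}{-1567491} + \frac{219 \left(-867\right) + 28}{526286} = 2389285 \left(- \frac{1}{1567491}\right) + \left(-189873 + 28\right) \frac{1}{526286} = - \frac{2389285}{1567491} - \frac{189845}{526286} = - \frac{1555027574405}{824948568426}$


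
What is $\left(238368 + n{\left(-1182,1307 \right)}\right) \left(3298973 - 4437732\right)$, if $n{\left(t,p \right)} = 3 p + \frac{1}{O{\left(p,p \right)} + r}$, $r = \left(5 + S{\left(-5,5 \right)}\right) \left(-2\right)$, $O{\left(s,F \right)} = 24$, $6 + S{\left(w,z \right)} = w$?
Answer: $- \frac{9932717195395}{36} \approx -2.7591 \cdot 10^{11}$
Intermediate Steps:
$S{\left(w,z \right)} = -6 + w$
$r = 12$ ($r = \left(5 - 11\right) \left(-2\right) = \left(-6\right) \left(-2\right) = 12$)
$n{\left(t,p \right)} = \frac{1}{36} + 3 p$ ($n{\left(t,p \right)} = 3 p + \frac{1}{24 + 12} = 3 p + \frac{1}{36} = \frac{1}{36} + 3 p$)
$\left(238368 + n{\left(-1182,1307 \right)}\right) \left(3298973 - 4437732\right) = \left(238368 + \left(\frac{1}{36} + 3 \cdot 1307\right)\right) \left(3298973 - 4437732\right) = \left(238368 + \left(\frac{1}{36} + 3921\right)\right) \left(-1138759\right) = \left(238368 + \frac{141157}{36}\right) \left(-1138759\right) = \frac{8722405}{36} \left(-1138759\right) = - \frac{9932717195395}{36}$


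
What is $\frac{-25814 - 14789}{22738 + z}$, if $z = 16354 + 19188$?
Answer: $- \frac{40603}{58280} \approx -0.69669$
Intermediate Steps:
$z = 35542$
$\frac{-25814 - 14789}{22738 + z} = \frac{-25814 - 14789}{22738 + 35542} = - \frac{40603}{58280}$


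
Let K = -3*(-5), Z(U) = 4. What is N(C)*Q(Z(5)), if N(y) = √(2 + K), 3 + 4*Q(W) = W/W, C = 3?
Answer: -√17/2 ≈ -2.0616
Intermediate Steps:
K = 15
Q(W) = -½ (Q(W) = -¾ + (W/W)/4 = -¾ + (¼)*1 = -¾ + ¼ = -½)
N(y) = √17 (N(y) = √(2 + 15) = √17)
N(C)*Q(Z(5)) = √17*(-½) = -√17/2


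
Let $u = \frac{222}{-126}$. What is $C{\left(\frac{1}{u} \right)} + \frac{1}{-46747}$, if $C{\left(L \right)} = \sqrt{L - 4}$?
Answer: $- \frac{1}{46747} + \frac{13 i \sqrt{37}}{37} \approx -2.1392 \cdot 10^{-5} + 2.1372 i$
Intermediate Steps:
$u = - \frac{37}{21}$ ($u = 222 \left(- \frac{1}{126}\right) = - \frac{37}{21} \approx -1.7619$)
$C{\left(L \right)} = \sqrt{-4 + L}$ ($C{\left(L \right)} = \sqrt{L + \left(0 - 4\right)} = \sqrt{L - 4} = \sqrt{-4 + L}$)
$C{\left(\frac{1}{u} \right)} + \frac{1}{-46747} = \sqrt{-4 + \frac{1}{- \frac{37}{21}}} + \frac{1}{-46747} = \sqrt{-4 - \frac{21}{37}} - \frac{1}{46747} = \sqrt{- \frac{169}{37}} - \frac{1}{46747} = \frac{13 i \sqrt{37}}{37} - \frac{1}{46747} = - \frac{1}{46747} + \frac{13 i \sqrt{37}}{37}$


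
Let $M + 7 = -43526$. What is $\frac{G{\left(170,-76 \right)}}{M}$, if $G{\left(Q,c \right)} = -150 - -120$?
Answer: $\frac{10}{14511} \approx 0.00068913$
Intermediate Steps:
$G{\left(Q,c \right)} = -30$ ($G{\left(Q,c \right)} = -150 + 120 = -30$)
$M = -43533$ ($M = -7 - 43526 = -43533$)
$\frac{G{\left(170,-76 \right)}}{M} = - \frac{30}{-43533} = \left(-30\right) \left(- \frac{1}{43533}\right) = \frac{10}{14511}$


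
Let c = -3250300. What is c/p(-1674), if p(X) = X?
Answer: 1625150/837 ≈ 1941.6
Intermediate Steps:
c/p(-1674) = -3250300/(-1674) = -3250300*(-1/1674) = 1625150/837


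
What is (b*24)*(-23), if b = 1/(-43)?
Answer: 552/43 ≈ 12.837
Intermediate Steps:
b = -1/43 ≈ -0.023256
(b*24)*(-23) = -1/43*24*(-23) = -24/43*(-23) = 552/43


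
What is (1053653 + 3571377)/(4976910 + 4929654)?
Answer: 2312515/4953282 ≈ 0.46687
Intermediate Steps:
(1053653 + 3571377)/(4976910 + 4929654) = 4625030/9906564 = 4625030*(1/9906564) = 2312515/4953282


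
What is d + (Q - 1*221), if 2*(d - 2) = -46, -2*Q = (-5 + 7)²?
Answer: -244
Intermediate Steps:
Q = -2 (Q = -(-5 + 7)²/2 = -½*2² = -½*4 = -2)
d = -21 (d = 2 + (½)*(-46) = 2 - 23 = -21)
d + (Q - 1*221) = -21 + (-2 - 1*221) = -21 + (-2 - 221) = -21 - 223 = -244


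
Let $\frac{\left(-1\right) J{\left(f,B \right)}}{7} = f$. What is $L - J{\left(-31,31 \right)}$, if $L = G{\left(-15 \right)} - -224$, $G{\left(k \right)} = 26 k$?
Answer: $-383$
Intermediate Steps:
$J{\left(f,B \right)} = - 7 f$
$L = -166$ ($L = 26 \left(-15\right) - -224 = -390 + 224 = -166$)
$L - J{\left(-31,31 \right)} = -166 - \left(-7\right) \left(-31\right) = -166 - 217 = -383$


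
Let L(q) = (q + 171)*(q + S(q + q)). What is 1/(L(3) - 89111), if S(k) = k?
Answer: -1/87545 ≈ -1.1423e-5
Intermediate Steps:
L(q) = 3*q*(171 + q) (L(q) = (q + 171)*(q + (q + q)) = (171 + q)*(q + 2*q) = (171 + q)*(3*q) = 3*q*(171 + q))
1/(L(3) - 89111) = 1/(3*3*(171 + 3) - 89111) = 1/(3*3*174 - 89111) = 1/(1566 - 89111) = 1/(-87545) = -1/87545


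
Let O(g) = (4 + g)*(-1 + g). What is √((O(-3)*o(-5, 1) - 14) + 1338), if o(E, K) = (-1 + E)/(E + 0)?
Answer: 2*√8245/5 ≈ 36.321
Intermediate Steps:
o(E, K) = (-1 + E)/E
O(g) = (-1 + g)*(4 + g)
√((O(-3)*o(-5, 1) - 14) + 1338) = √(((-4 + (-3)² + 3*(-3))*((-1 - 5)/(-5)) - 14) + 1338) = √(((-4 + 9 - 9)*(-⅕*(-6)) - 14) + 1338) = √((-4*6/5 - 14) + 1338) = √((-24/5 - 14) + 1338) = √(-94/5 + 1338) = √(6596/5) = 2*√8245/5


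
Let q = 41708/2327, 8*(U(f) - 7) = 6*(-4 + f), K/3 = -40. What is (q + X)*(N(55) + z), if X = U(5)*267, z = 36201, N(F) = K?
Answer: 700960416291/9308 ≈ 7.5307e+7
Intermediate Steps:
K = -120 (K = 3*(-40) = -120)
N(F) = -120
U(f) = 4 + 3*f/4 (U(f) = 7 + (6*(-4 + f))/8 = 7 + (-24 + 6*f)/8 = 7 + (-3 + 3*f/4) = 4 + 3*f/4)
X = 8277/4 (X = (4 + (3/4)*5)*267 = (4 + 15/4)*267 = (31/4)*267 = 8277/4 ≈ 2069.3)
q = 41708/2327 (q = 41708*(1/2327) = 41708/2327 ≈ 17.923)
(q + X)*(N(55) + z) = (41708/2327 + 8277/4)*(-120 + 36201) = (19427411/9308)*36081 = 700960416291/9308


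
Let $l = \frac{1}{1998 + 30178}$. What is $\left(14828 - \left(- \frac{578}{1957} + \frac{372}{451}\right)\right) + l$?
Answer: $\frac{421081819474127}{28398762832} \approx 14827.0$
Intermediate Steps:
$l = \frac{1}{32176} \approx 3.1079 \cdot 10^{-5}$
$\left(14828 - \left(- \frac{578}{1957} + \frac{372}{451}\right)\right) + l = \left(14828 - \left(- \frac{578}{1957} + \frac{372}{451}\right)\right) + \frac{1}{32176} = \left(14828 - \frac{467326}{882607}\right) + \frac{1}{32176} = \frac{13086829270}{882607} + \frac{1}{32176} = \frac{421081819474127}{28398762832}$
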